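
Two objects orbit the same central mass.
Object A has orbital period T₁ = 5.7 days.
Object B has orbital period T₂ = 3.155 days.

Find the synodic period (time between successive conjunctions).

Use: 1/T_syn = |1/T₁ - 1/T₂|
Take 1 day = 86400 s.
T₁ = 5.7 days = 492480 s
T₂ = 3.155 days = 272592 s
1/T₁ = 2.03054 × 10^-6 s⁻¹
1/T₂ = 3.66849 × 10^-6 s⁻¹
|1/T₁ − 1/T₂| = 1.63795 × 10^-6 s⁻¹
T_syn = 1 / |1/T₁ − 1/T₂| = 610520 s ≈ 7.066 days

Final answer: T_syn = 7.066 days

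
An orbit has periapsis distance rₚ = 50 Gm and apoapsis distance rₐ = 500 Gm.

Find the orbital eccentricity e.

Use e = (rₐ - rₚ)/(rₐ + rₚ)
rₚ = 50 Gm = 5 × 10^10 m
rₐ = 500 Gm = 5 × 10^11 m
rₐ − rₚ = 4.5 × 10^11 m
rₐ + rₚ = 5.5 × 10^11 m
e = (rₐ − rₚ)/(rₐ + rₚ) = 0.818182

Final answer: e = 0.8182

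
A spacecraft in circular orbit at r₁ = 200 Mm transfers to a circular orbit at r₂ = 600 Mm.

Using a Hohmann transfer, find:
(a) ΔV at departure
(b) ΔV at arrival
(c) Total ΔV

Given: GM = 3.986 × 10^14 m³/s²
r₁ = 200 Mm = 2 × 10^8 m
r₂ = 600 Mm = 6 × 10^8 m
GM = 3.986 × 10^14 m³/s²
Transfer ellipse: a_t = (r₁ + r₂)/2 = 4 × 10^8 m
Circular speed at r₁: v₁ = √(GM/r₁) = 1411.74 m/s
Transfer speed at r₁ (periapsis): v₁ₜ = √(GM(2/r₁ − 1/a_t)) = 1729.02 m/s
(a) ΔV₁ = v₁ₜ − v₁ = 317.281 m/s ≈ 317.3 m/s
Circular speed at r₂: v₂ = √(GM/r₂) = 815.066 m/s
Transfer speed at r₂ (apoapsis): v₂ₜ = √(GM(2/r₂ − 1/a_t)) = 576.339 m/s
(b) ΔV₂ = v₂ − v₂ₜ = 238.727 m/s ≈ 238.7 m/s
(c) ΔV_total = ΔV₁ + ΔV₂ = 556.008 m/s ≈ 556 m/s

Final answer:
(a) ΔV₁ = 317.3 m/s
(b) ΔV₂ = 238.7 m/s
(c) ΔV_total = 556 m/s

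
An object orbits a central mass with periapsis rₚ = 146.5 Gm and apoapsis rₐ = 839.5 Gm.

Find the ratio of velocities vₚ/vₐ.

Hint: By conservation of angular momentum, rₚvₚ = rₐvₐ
rₚ = 146.5 Gm = 1.465 × 10^11 m
rₐ = 839.5 Gm = 8.395 × 10^11 m
rₚvₚ = rₐvₐ  ⇒  vₚ/vₐ = rₐ/rₚ
vₚ/vₐ = (8.395 × 10^11) / (1.465 × 10^11) = 5.73038

Final answer: vₚ/vₐ = 5.73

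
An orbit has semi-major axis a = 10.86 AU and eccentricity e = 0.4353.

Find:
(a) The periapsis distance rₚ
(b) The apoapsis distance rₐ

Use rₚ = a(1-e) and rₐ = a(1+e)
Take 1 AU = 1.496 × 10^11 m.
a = 10.86 AU = 1.62466 × 10^12 m
e = 0.4353:  1 − e = 0.5647,  1 + e = 1.4353
(a) rₚ = a(1 − e) = 1.62466 × 10^12 m × 0.5647 = 9.17443 × 10^11 m ≈ 6.133 AU
(b) rₐ = a(1 + e) = 1.62466 × 10^12 m × 1.4353 = 2.33187 × 10^12 m ≈ 15.59 AU

Final answer:
(a) rₚ = 6.133 AU
(b) rₐ = 15.59 AU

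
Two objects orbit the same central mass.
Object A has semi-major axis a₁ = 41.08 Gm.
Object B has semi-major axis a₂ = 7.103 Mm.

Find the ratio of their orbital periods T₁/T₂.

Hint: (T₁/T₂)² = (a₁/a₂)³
a₁ = 41.08 Gm = 4.108 × 10^10 m
a₂ = 7.103 Mm = 7.103 × 10^6 m
a₁/a₂ = 5783.47
T₁/T₂ = (a₁/a₂)^(3/2) = (5783.47)^1.5 = 439828

Final answer: T₁/T₂ = 4.398 × 10^5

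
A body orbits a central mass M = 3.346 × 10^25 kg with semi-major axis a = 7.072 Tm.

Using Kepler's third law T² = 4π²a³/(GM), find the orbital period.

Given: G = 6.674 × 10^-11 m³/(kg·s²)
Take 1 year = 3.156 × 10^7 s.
M = 3.346 × 10^25 kg
GM = G × M = 6.674 × 10^-11 × 3.346 × 10^25 = 2.23312 × 10^15 m³/s²
a = 7.072 Tm = 7.072 × 10^12 m
a³ = 3.53693 × 10^38 m³
T = 2π √(a³/GM) = 2π √((3.53693 × 10^38) / (2.23312 × 10^15)) = 2π × 3.97976 × 10^11 s
T = 2.50056 × 10^12 s ≈ 7.923 × 10^4 years

Final answer: 7.923 × 10^4 years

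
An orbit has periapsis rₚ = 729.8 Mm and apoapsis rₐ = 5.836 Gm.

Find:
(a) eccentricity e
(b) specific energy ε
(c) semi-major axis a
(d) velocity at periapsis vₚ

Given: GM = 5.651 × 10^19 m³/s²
rₚ = 729.8 Mm = 7.298 × 10^8 m
rₐ = 5.836 Gm = 5.836 × 10^9 m
GM = 5.651 × 10^19 m³/s²
a = (rₚ + rₐ)/2 = 3.2829 × 10^9 m
e = (rₐ − rₚ)/(rₐ + rₚ) = (5.1062 × 10^9) / (6.5658 × 10^9) = 0.777697
(a) e = 0.777697 ≈ 0.7777
(b) 2a = 6.5658 × 10^9 m;  ε = −GM/(2a) = -8.60672 × 10^9 J/kg ≈ -8.607 GJ/kg
(c) a = 3.2829 × 10^9 m ≈ 3.283 Gm
(d) vₚ² = GM (2/rₚ − 1/a) = 5.651 × 10^19 × (2.74048 × 10^-9 − 3.04609 × 10^-10) = 1.37651 × 10^11 m²/s²;  vₚ = 371013 m/s ≈ 371 km/s

Final answer:
(a) eccentricity e = 0.7777
(b) specific energy ε = -8.607 GJ/kg
(c) semi-major axis a = 3.283 Gm
(d) velocity at periapsis vₚ = 371 km/s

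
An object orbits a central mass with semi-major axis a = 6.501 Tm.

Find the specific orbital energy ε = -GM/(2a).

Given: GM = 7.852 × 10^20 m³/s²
a = 6.501 Tm = 6.501 × 10^12 m
GM = 7.852 × 10^20 m³/s²
2a = 1.3002 × 10^13 m
ε = −GM/(2a) = -6.03907 × 10^7 J/kg ≈ -60.39 MJ/kg

Final answer: -60.39 MJ/kg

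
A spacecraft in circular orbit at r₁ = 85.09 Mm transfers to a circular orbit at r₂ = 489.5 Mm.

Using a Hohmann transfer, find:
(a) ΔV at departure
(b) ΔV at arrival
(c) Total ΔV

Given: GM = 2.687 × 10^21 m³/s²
r₁ = 85.09 Mm = 8.509 × 10^7 m
r₂ = 489.5 Mm = 4.895 × 10^8 m
GM = 2.687 × 10^21 m³/s²
Transfer ellipse: a_t = (r₁ + r₂)/2 = 2.87295 × 10^8 m
Circular speed at r₁: v₁ = √(GM/r₁) = 5.61946 × 10^6 m/s
Transfer speed at r₁ (periapsis): v₁ₜ = √(GM(2/r₁ − 1/a_t)) = 7.33511 × 10^6 m/s
(a) ΔV₁ = v₁ₜ − v₁ = 1.71565 × 10^6 m/s ≈ 1716 km/s
Circular speed at r₂: v₂ = √(GM/r₂) = 2.34292 × 10^6 m/s
Transfer speed at r₂ (apoapsis): v₂ₜ = √(GM(2/r₂ − 1/a_t)) = 1.27507 × 10^6 m/s
(b) ΔV₂ = v₂ − v₂ₜ = 1.06785 × 10^6 m/s ≈ 1068 km/s
(c) ΔV_total = ΔV₁ + ΔV₂ = 2.78351 × 10^6 m/s ≈ 2784 km/s

Final answer:
(a) ΔV₁ = 1716 km/s
(b) ΔV₂ = 1068 km/s
(c) ΔV_total = 2784 km/s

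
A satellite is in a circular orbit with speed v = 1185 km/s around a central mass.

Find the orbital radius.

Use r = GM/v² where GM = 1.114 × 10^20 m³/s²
v = 1185 km/s = 1.185 × 10^6 m/s
GM = 1.114 × 10^20 m³/s²
v² = 1.40422 × 10^12 m²/s²
r = GM/v² = (1.114 × 10^20) / (1.40422 × 10^12) = 7.9332 × 10^7 m ≈ 79.33 Mm

Final answer: 79.33 Mm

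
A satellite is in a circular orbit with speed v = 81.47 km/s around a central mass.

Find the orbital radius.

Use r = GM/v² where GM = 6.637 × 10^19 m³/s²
v = 81.47 km/s = 81470 m/s
GM = 6.637 × 10^19 m³/s²
v² = 6.63736 × 10^9 m²/s²
r = GM/v² = (6.637 × 10^19) / (6.63736 × 10^9) = 9.99946 × 10^9 m ≈ 9.999 Gm

Final answer: 9.999 Gm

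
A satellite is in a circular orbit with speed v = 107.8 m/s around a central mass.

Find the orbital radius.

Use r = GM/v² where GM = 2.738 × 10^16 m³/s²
v = 107.8 m/s
GM = 2.738 × 10^16 m³/s²
v² = 11620.8 m²/s²
r = GM/v² = (2.738 × 10^16) / 11620.8 = 2.35611 × 10^12 m ≈ 2.356 × 10^12 m

Final answer: 2.356 × 10^12 m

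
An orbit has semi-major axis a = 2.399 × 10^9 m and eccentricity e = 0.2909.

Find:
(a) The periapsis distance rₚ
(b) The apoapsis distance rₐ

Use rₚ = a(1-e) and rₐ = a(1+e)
a = 2.399 × 10^9 m
e = 0.2909:  1 − e = 0.7091,  1 + e = 1.2909
(a) rₚ = a(1 − e) = 2.399 × 10^9 m × 0.7091 = 1.70113 × 10^9 m ≈ 1.701 × 10^9 m
(b) rₐ = a(1 + e) = 2.399 × 10^9 m × 1.2909 = 3.09687 × 10^9 m ≈ 3.097 × 10^9 m

Final answer:
(a) rₚ = 1.701 × 10^9 m
(b) rₐ = 3.097 × 10^9 m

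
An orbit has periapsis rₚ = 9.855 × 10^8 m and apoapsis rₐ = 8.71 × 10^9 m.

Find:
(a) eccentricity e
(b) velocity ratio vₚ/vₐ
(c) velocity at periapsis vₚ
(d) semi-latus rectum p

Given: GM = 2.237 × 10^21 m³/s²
rₚ = 9.855 × 10^8 m
rₐ = 8.71 × 10^9 m
GM = 2.237 × 10^21 m³/s²
a = (rₚ + rₐ)/2 = 4.84775 × 10^9 m
e = (rₐ − rₚ)/(rₐ + rₚ) = (7.7245 × 10^9) / (9.6955 × 10^9) = 0.79671
(a) e = 0.79671 ≈ 0.7967
(b) vₚ/vₐ = rₐ/rₚ (angular momentum) = (8.71 × 10^9) / (9.855 × 10^8) = 8.83815 ≈ 8.838
(c) vₚ² = GM (2/rₚ − 1/a) = 2.237 × 10^21 × (2.02943 × 10^-9 − 2.06281 × 10^-10) = 4.07838 × 10^12 m²/s²;  vₚ = 2.0195 × 10^6 m/s ≈ 2019 km/s
(d) 1 − e² = 0.365253;  p = a(1 − e²) = 4.84775 × 10^9 × 0.365253 = 1.77066 × 10^9 m ≈ 1.771 × 10^9 m

Final answer:
(a) eccentricity e = 0.7967
(b) velocity ratio vₚ/vₐ = 8.838
(c) velocity at periapsis vₚ = 2019 km/s
(d) semi-latus rectum p = 1.771 × 10^9 m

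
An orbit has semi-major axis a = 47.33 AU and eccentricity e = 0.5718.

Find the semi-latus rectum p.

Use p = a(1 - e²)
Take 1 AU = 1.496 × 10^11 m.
a = 47.33 AU = 7.08057 × 10^12 m
e = 0.5718,  e² = 0.326955,  1 − e² = 0.673045
p = a(1 − e²) = 7.08057 × 10^12 m × 0.673045 = 4.76554 × 10^12 m ≈ 31.86 AU

Final answer: p = 31.86 AU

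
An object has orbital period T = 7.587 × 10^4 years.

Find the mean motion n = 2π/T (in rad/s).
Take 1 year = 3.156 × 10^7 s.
T = 7.587 × 10^4 years = 2.39446 × 10^12 s
n = 2π / (2.39446 × 10^12 s) = 2.62405 × 10^-12 rad/s ≈ 2.624 × 10^-12 rad/s

Final answer: n = 2.624 × 10^-12 rad/s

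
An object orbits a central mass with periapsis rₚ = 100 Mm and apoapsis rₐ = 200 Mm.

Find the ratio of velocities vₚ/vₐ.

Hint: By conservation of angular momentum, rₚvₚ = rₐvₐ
rₚ = 100 Mm = 1 × 10^8 m
rₐ = 200 Mm = 2 × 10^8 m
rₚvₚ = rₐvₐ  ⇒  vₚ/vₐ = rₐ/rₚ
vₚ/vₐ = (2 × 10^8) / (1 × 10^8) = 2

Final answer: vₚ/vₐ = 2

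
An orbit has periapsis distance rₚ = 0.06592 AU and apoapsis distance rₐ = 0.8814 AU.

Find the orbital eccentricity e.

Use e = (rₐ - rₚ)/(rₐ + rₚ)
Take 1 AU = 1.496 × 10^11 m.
rₚ = 0.06592 AU = 9.86163 × 10^9 m
rₐ = 0.8814 AU = 1.31857 × 10^11 m
rₐ − rₚ = 1.21996 × 10^11 m
rₐ + rₚ = 1.41719 × 10^11 m
e = (rₐ − rₚ)/(rₐ + rₚ) = 0.860828

Final answer: e = 0.8608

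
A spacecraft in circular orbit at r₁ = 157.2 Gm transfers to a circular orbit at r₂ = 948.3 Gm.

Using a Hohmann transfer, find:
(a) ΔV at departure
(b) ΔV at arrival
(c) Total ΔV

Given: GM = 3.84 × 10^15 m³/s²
r₁ = 157.2 Gm = 1.572 × 10^11 m
r₂ = 948.3 Gm = 9.483 × 10^11 m
GM = 3.84 × 10^15 m³/s²
Transfer ellipse: a_t = (r₁ + r₂)/2 = 5.5275 × 10^11 m
Circular speed at r₁: v₁ = √(GM/r₁) = 156.293 m/s
Transfer speed at r₁ (periapsis): v₁ₜ = √(GM(2/r₁ − 1/a_t)) = 204.714 m/s
(a) ΔV₁ = v₁ₜ − v₁ = 48.4212 m/s ≈ 48.42 m/s
Circular speed at r₂: v₂ = √(GM/r₂) = 63.6345 m/s
Transfer speed at r₂ (apoapsis): v₂ₜ = √(GM(2/r₂ − 1/a_t)) = 33.9355 m/s
(b) ΔV₂ = v₂ − v₂ₜ = 29.699 m/s ≈ 29.7 m/s
(c) ΔV_total = ΔV₁ + ΔV₂ = 78.1202 m/s ≈ 78.12 m/s

Final answer:
(a) ΔV₁ = 48.42 m/s
(b) ΔV₂ = 29.7 m/s
(c) ΔV_total = 78.12 m/s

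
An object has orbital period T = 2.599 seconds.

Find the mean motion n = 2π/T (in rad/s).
T = 2.599 seconds
n = 2π / 2.599 s = 2.41754 rad/s ≈ 2.418 rad/s

Final answer: n = 2.418 rad/s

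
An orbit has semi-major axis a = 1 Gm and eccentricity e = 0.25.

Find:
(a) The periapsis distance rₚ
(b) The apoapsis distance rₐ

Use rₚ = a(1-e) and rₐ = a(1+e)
a = 1 Gm = 1 × 10^9 m
e = 0.25:  1 − e = 0.75,  1 + e = 1.25
(a) rₚ = a(1 − e) = 1 × 10^9 m × 0.75 = 7.5 × 10^8 m ≈ 750 Mm
(b) rₐ = a(1 + e) = 1 × 10^9 m × 1.25 = 1.25 × 10^9 m ≈ 1.25 Gm

Final answer:
(a) rₚ = 750 Mm
(b) rₐ = 1.25 Gm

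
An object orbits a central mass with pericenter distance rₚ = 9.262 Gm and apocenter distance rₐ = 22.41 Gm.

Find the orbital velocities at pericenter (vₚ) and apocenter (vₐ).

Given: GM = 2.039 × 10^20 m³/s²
rₚ = 9.262 Gm = 9.262 × 10^9 m
rₐ = 22.41 Gm = 2.241 × 10^10 m
GM = 2.039 × 10^20 m³/s²
a = (rₚ + rₐ)/2 = 1.5836 × 10^10 m
Vis-viva: v² = GM (2/r − 1/a)
vₚ² = 2.039 × 10^20 × (2.15936 × 10^-10 − 6.31473 × 10^-11) = 3.11536 × 10^10 m²/s²
vₚ = 176504 m/s ≈ 176.5 km/s
vₐ² = 2.039 × 10^20 × (8.92459 × 10^-11 − 6.31473 × 10^-11) = 5.32151 × 10^9 m²/s²
vₐ = 72948.7 m/s ≈ 72.95 km/s

Final answer: vₚ = 176.5 km/s, vₐ = 72.95 km/s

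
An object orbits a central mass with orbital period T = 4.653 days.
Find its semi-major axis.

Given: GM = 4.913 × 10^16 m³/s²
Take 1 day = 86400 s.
T = 4.653 days = 402019 s
GM = 4.913 × 10^16 m³/s²
Kepler's third law: a³ = GM T² / (4π²)
T² = 1.61619 × 10^11 s²
a³ = (4.913 × 10^16) × (1.61619 × 10^11) / (4π²) = 2.01132 × 10^26 m³
a = (a³)^(1/3) = 5.85905 × 10^8 m ≈ 5.859 × 10^8 m

Final answer: 5.859 × 10^8 m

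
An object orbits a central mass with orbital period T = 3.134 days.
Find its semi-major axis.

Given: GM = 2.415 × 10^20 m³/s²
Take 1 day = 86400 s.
T = 3.134 days = 270778 s
GM = 2.415 × 10^20 m³/s²
Kepler's third law: a³ = GM T² / (4π²)
T² = 7.33205 × 10^10 s²
a³ = (2.415 × 10^20) × (7.33205 × 10^10) / (4π²) = 4.48521 × 10^29 m³
a = (a³)^(1/3) = 7.65469 × 10^9 m ≈ 7.655 Gm

Final answer: 7.655 Gm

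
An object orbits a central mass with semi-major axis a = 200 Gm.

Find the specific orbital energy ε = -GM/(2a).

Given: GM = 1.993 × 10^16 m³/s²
a = 200 Gm = 2 × 10^11 m
GM = 1.993 × 10^16 m³/s²
2a = 4 × 10^11 m
ε = −GM/(2a) = -49825 J/kg ≈ -49.83 kJ/kg

Final answer: -49.83 kJ/kg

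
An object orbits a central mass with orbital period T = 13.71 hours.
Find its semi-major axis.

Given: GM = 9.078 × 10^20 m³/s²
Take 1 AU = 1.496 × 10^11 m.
T = 13.71 hours = 49356 s
GM = 9.078 × 10^20 m³/s²
Kepler's third law: a³ = GM T² / (4π²)
T² = 2.43601 × 10^9 s²
a³ = (9.078 × 10^20) × (2.43601 × 10^9) / (4π²) = 5.60158 × 10^28 m³
a = (a³)^(1/3) = 3.82622 × 10^9 m ≈ 0.02558 AU

Final answer: 0.02558 AU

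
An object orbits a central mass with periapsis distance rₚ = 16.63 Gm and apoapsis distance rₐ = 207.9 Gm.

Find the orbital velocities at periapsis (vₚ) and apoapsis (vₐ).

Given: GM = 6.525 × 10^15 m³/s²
rₚ = 16.63 Gm = 1.663 × 10^10 m
rₐ = 207.9 Gm = 2.079 × 10^11 m
GM = 6.525 × 10^15 m³/s²
a = (rₚ + rₐ)/2 = 1.12265 × 10^11 m
Vis-viva: v² = GM (2/r − 1/a)
vₚ² = 6.525 × 10^15 × (1.20265 × 10^-10 − 8.9075 × 10^-12) = 726605 m²/s²
vₚ = 852.411 m/s ≈ 852.4 m/s
vₐ² = 6.525 × 10^15 × (9.62001 × 10^-12 − 8.9075 × 10^-12) = 4649.15 m²/s²
vₐ = 68.1847 m/s ≈ 68.18 m/s

Final answer: vₚ = 852.4 m/s, vₐ = 68.18 m/s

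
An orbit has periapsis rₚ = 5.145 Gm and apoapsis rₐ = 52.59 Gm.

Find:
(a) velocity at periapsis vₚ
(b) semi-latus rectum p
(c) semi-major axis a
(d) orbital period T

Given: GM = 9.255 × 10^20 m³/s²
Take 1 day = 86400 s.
rₚ = 5.145 Gm = 5.145 × 10^9 m
rₐ = 52.59 Gm = 5.259 × 10^10 m
GM = 9.255 × 10^20 m³/s²
a = (rₚ + rₐ)/2 = 2.88675 × 10^10 m
e = (rₐ − rₚ)/(rₐ + rₚ) = (4.7445 × 10^10) / (5.7735 × 10^10) = 0.821772
(a) vₚ² = GM (2/rₚ − 1/a) = 9.255 × 10^20 × (3.88727 × 10^-10 − 3.4641 × 10^-11) = 3.27706 × 10^11 m²/s²;  vₚ = 572457 m/s ≈ 572.5 km/s
(b) 1 − e² = 0.324691;  p = a(1 − e²) = 2.88675 × 10^10 × 0.324691 = 9.37302 × 10^9 m ≈ 9.373 Gm
(c) a = 2.88675 × 10^10 m ≈ 28.87 Gm
(d) a³ = 2.40562 × 10^31 m³;  T = 2π √(a³/GM) = 2π × 161222 s = 1.01299 × 10^6 s ≈ 11.72 days

Final answer:
(a) velocity at periapsis vₚ = 572.5 km/s
(b) semi-latus rectum p = 9.373 Gm
(c) semi-major axis a = 28.87 Gm
(d) orbital period T = 11.72 days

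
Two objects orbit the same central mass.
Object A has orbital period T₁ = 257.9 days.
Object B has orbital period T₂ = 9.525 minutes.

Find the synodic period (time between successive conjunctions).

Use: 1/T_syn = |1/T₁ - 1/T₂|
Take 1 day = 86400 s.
T₁ = 257.9 days = 2.22826 × 10^7 s
T₂ = 9.525 minutes = 571.5 s
1/T₁ = 4.48781 × 10^-8 s⁻¹
1/T₂ = 0.00174978 s⁻¹
|1/T₁ − 1/T₂| = 0.00174974 s⁻¹
T_syn = 1 / |1/T₁ − 1/T₂| = 571.515 s ≈ 9.525 minutes

Final answer: T_syn = 9.525 minutes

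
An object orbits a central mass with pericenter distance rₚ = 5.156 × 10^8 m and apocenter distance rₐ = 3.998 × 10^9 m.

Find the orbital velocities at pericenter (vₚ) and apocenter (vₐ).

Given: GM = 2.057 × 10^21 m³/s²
rₚ = 5.156 × 10^8 m
rₐ = 3.998 × 10^9 m
GM = 2.057 × 10^21 m³/s²
a = (rₚ + rₐ)/2 = 2.2568 × 10^9 m
Vis-viva: v² = GM (2/r − 1/a)
vₚ² = 2.057 × 10^21 × (3.87898 × 10^-9 − 4.43105 × 10^-10) = 7.06759 × 10^12 m²/s²
vₚ = 2.65849 × 10^6 m/s ≈ 2658 km/s
vₐ² = 2.057 × 10^21 × (5.0025 × 10^-10 − 4.43105 × 10^-10) = 1.17547 × 10^11 m²/s²
vₐ = 342851 m/s ≈ 342.9 km/s

Final answer: vₚ = 2658 km/s, vₐ = 342.9 km/s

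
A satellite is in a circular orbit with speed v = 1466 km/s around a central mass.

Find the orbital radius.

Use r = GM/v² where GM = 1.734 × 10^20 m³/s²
v = 1466 km/s = 1.466 × 10^6 m/s
GM = 1.734 × 10^20 m³/s²
v² = 2.14916 × 10^12 m²/s²
r = GM/v² = (1.734 × 10^20) / (2.14916 × 10^12) = 8.06828 × 10^7 m ≈ 80.68 Mm

Final answer: 80.68 Mm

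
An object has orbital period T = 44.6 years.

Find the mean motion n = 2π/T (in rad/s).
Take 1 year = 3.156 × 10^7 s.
T = 44.6 years = 1.40758 × 10^9 s
n = 2π / (1.40758 × 10^9 s) = 4.46383 × 10^-9 rad/s ≈ 4.464 × 10^-9 rad/s

Final answer: n = 4.464 × 10^-9 rad/s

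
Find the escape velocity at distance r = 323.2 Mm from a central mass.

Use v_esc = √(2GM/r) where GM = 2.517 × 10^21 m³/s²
r = 323.2 Mm = 3.232 × 10^8 m
GM = 2.517 × 10^21 m³/s²
2GM/r = 2 × (2.517 × 10^21) / (3.232 × 10^8) = 1.55755 × 10^13 m²/s²
v_esc = √(2GM/r) = 3.94658 × 10^6 m/s ≈ 3947 km/s

Final answer: 3947 km/s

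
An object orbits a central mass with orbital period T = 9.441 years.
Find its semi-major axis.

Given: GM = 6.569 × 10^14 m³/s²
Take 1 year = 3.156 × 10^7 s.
T = 9.441 years = 2.97958 × 10^8 s
GM = 6.569 × 10^14 m³/s²
Kepler's third law: a³ = GM T² / (4π²)
T² = 8.87789 × 10^16 s²
a³ = (6.569 × 10^14) × (8.87789 × 10^16) / (4π²) = 1.47723 × 10^30 m³
a = (a³)^(1/3) = 1.13889 × 10^10 m ≈ 1.139 × 10^10 m

Final answer: 1.139 × 10^10 m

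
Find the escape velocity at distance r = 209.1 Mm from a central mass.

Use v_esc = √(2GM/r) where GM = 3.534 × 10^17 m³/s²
r = 209.1 Mm = 2.091 × 10^8 m
GM = 3.534 × 10^17 m³/s²
2GM/r = 2 × (3.534 × 10^17) / (2.091 × 10^8) = 3.3802 × 10^9 m²/s²
v_esc = √(2GM/r) = 58139.5 m/s ≈ 58.14 km/s

Final answer: 58.14 km/s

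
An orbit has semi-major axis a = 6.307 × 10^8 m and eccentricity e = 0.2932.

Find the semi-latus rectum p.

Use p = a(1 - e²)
a = 6.307 × 10^8 m
e = 0.2932,  e² = 0.0859662,  1 − e² = 0.914034
p = a(1 − e²) = 6.307 × 10^8 m × 0.914034 = 5.76481 × 10^8 m ≈ 5.765 × 10^8 m

Final answer: p = 5.765 × 10^8 m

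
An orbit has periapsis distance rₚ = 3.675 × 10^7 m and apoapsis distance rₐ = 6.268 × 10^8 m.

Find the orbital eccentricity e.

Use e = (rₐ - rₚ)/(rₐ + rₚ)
rₚ = 3.675 × 10^7 m
rₐ = 6.268 × 10^8 m
rₐ − rₚ = 5.9005 × 10^8 m
rₐ + rₚ = 6.6355 × 10^8 m
e = (rₐ − rₚ)/(rₐ + rₚ) = 0.889232

Final answer: e = 0.8892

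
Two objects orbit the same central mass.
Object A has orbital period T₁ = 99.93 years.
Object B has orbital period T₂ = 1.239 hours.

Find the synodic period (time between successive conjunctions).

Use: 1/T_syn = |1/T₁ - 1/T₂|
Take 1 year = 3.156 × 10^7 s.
T₁ = 99.93 years = 3.15379 × 10^9 s
T₂ = 1.239 hours = 4460.4 s
1/T₁ = 3.17079 × 10^-10 s⁻¹
1/T₂ = 0.000224195 s⁻¹
|1/T₁ − 1/T₂| = 0.000224195 s⁻¹
T_syn = 1 / |1/T₁ − 1/T₂| = 4460.41 s ≈ 1.239 hours

Final answer: T_syn = 1.239 hours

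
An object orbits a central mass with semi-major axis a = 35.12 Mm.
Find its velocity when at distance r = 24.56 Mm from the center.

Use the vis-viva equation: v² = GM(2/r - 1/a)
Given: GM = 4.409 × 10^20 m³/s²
a = 35.12 Mm = 3.512 × 10^7 m
r = 24.56 Mm = 2.456 × 10^7 m
GM = 4.409 × 10^20 m³/s²
2/r − 1/a = 8.14332 × 10^-8 − 2.84738 × 10^-8 = 5.29594 × 10^-8 m⁻¹
v² = GM (2/r − 1/a) = 2.33498 × 10^13 m²/s²
v = 4.83216 × 10^6 m/s ≈ 4832 km/s

Final answer: 4832 km/s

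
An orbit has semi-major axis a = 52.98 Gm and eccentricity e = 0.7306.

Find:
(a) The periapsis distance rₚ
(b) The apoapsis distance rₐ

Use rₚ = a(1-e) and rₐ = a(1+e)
a = 52.98 Gm = 5.298 × 10^10 m
e = 0.7306:  1 − e = 0.2694,  1 + e = 1.7306
(a) rₚ = a(1 − e) = 5.298 × 10^10 m × 0.2694 = 1.42728 × 10^10 m ≈ 14.27 Gm
(b) rₐ = a(1 + e) = 5.298 × 10^10 m × 1.7306 = 9.16872 × 10^10 m ≈ 91.69 Gm

Final answer:
(a) rₚ = 14.27 Gm
(b) rₐ = 91.69 Gm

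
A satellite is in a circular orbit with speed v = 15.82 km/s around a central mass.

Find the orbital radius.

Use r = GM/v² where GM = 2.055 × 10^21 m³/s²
v = 15.82 km/s = 15820 m/s
GM = 2.055 × 10^21 m³/s²
v² = 2.50272 × 10^8 m²/s²
r = GM/v² = (2.055 × 10^21) / (2.50272 × 10^8) = 8.21105 × 10^12 m ≈ 8.211 Tm

Final answer: 8.211 Tm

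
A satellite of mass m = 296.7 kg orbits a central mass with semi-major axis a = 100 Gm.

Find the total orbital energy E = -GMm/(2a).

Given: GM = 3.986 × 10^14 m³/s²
a = 100 Gm = 1 × 10^11 m
GM = 3.986 × 10^14 m³/s²
2a = 2 × 10^11 m
GMm = 3.986 × 10^14 × 296.7 = 1.18265 × 10^17 m³·kg/s²
E = −GMm/(2a) = -591323 J ≈ -591.3 kJ

Final answer: -591.3 kJ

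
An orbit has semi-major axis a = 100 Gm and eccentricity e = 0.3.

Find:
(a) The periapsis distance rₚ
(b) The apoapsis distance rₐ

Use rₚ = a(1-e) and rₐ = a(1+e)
a = 100 Gm = 1 × 10^11 m
e = 0.3:  1 − e = 0.7,  1 + e = 1.3
(a) rₚ = a(1 − e) = 1 × 10^11 m × 0.7 = 7 × 10^10 m ≈ 70 Gm
(b) rₐ = a(1 + e) = 1 × 10^11 m × 1.3 = 1.3 × 10^11 m ≈ 130 Gm

Final answer:
(a) rₚ = 70 Gm
(b) rₐ = 130 Gm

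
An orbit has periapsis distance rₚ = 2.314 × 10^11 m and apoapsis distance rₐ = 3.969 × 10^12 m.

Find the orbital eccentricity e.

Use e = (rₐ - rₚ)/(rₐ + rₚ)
rₚ = 2.314 × 10^11 m
rₐ = 3.969 × 10^12 m
rₐ − rₚ = 3.7376 × 10^12 m
rₐ + rₚ = 4.2004 × 10^12 m
e = (rₐ − rₚ)/(rₐ + rₚ) = 0.88982

Final answer: e = 0.8898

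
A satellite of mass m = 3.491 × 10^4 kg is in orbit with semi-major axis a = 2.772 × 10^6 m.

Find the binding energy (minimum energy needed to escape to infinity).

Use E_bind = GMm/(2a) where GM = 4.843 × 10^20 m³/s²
a = 2.772 × 10^6 m
GM = 4.843 × 10^20 m³/s²
m = 3.491 × 10^4 kg
GMm = 4.843 × 10^20 × 34910 = 1.69069 × 10^25 m³·kg/s²
2a = 5.544 × 10^6 m
E_bind = GMm/(2a) = 3.04959 × 10^18 J ≈ 3.05 EJ

Final answer: 3.05 EJ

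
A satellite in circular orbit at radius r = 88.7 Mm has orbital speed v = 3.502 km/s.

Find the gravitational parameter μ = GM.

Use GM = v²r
r = 88.7 Mm = 8.87 × 10^7 m
v = 3.502 km/s = 3502 m/s
v² = 1.2264 × 10^7 m²/s²
GM = v²r = 1.2264 × 10^7 × 8.87 × 10^7 = 1.08782 × 10^15 m³/s²
GM ≈ 1.088 × 10^15 m³/s²

Final answer: GM = 1.088 × 10^15 m³/s²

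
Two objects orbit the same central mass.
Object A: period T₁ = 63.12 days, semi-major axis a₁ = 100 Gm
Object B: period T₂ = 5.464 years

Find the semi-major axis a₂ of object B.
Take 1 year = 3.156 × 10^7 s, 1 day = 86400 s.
T₁ = 63.12 days = 5.45357 × 10^6 s
T₂ = 5.464 years = 1.72444 × 10^8 s
a₁ = 100 Gm = 1 × 10^11 m
Kepler's third law: (T₂/T₁)² = (a₂/a₁)³  ⇒  a₂ = a₁ (T₂/T₁)^(2/3)
T₂/T₁ = 31.6204
(T₂/T₁)^(2/3) = 9.99949
a₂ = 1 × 10^11 m × 9.99949 = 9.99949 × 10^11 m ≈ 999.9 Gm

Final answer: a₂ = 999.9 Gm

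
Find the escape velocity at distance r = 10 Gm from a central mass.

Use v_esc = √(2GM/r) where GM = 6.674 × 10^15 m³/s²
r = 10 Gm = 1 × 10^10 m
GM = 6.674 × 10^15 m³/s²
2GM/r = 2 × (6.674 × 10^15) / (1 × 10^10) = 1.3348 × 10^6 m²/s²
v_esc = √(2GM/r) = 1155.34 m/s ≈ 1.155 km/s

Final answer: 1.155 km/s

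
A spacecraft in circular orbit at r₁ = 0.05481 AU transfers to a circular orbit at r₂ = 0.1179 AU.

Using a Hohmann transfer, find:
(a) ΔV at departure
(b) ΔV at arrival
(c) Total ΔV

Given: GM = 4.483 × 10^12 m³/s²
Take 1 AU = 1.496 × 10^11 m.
r₁ = 0.05481 AU = 8.19958 × 10^9 m
r₂ = 0.1179 AU = 1.76378 × 10^10 m
GM = 4.483 × 10^12 m³/s²
Transfer ellipse: a_t = (r₁ + r₂)/2 = 1.29187 × 10^10 m
Circular speed at r₁: v₁ = √(GM/r₁) = 23.3824 m/s
Transfer speed at r₁ (periapsis): v₁ₜ = √(GM(2/r₁ − 1/a_t)) = 27.3213 m/s
(a) ΔV₁ = v₁ₜ − v₁ = 3.93895 m/s ≈ 3.939 m/s
Circular speed at r₂: v₂ = √(GM/r₂) = 15.9427 m/s
Transfer speed at r₂ (apoapsis): v₂ₜ = √(GM(2/r₂ − 1/a_t)) = 12.7013 m/s
(b) ΔV₂ = v₂ − v₂ₜ = 3.2414 m/s ≈ 3.241 m/s
(c) ΔV_total = ΔV₁ + ΔV₂ = 7.18035 m/s ≈ 7.18 m/s

Final answer:
(a) ΔV₁ = 3.939 m/s
(b) ΔV₂ = 3.241 m/s
(c) ΔV_total = 7.18 m/s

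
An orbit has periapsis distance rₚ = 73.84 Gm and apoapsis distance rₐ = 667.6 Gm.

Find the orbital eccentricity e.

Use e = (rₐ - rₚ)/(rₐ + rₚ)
rₚ = 73.84 Gm = 7.384 × 10^10 m
rₐ = 667.6 Gm = 6.676 × 10^11 m
rₐ − rₚ = 5.9376 × 10^11 m
rₐ + rₚ = 7.4144 × 10^11 m
e = (rₐ − rₚ)/(rₐ + rₚ) = 0.80082

Final answer: e = 0.8008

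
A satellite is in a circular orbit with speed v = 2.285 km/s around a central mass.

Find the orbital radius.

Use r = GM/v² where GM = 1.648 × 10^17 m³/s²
v = 2.285 km/s = 2285 m/s
GM = 1.648 × 10^17 m³/s²
v² = 5.22122 × 10^6 m²/s²
r = GM/v² = (1.648 × 10^17) / (5.22122 × 10^6) = 3.15635 × 10^10 m ≈ 31.56 Gm

Final answer: 31.56 Gm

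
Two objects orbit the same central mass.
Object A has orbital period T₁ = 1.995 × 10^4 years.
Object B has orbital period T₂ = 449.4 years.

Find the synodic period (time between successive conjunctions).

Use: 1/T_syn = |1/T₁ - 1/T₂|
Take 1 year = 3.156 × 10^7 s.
T₁ = 1.995 × 10^4 years = 6.29622 × 10^11 s
T₂ = 449.4 years = 1.41831 × 10^10 s
1/T₁ = 1.58825 × 10^-12 s⁻¹
1/T₂ = 7.05066 × 10^-11 s⁻¹
|1/T₁ − 1/T₂| = 6.89184 × 10^-11 s⁻¹
T_syn = 1 / |1/T₁ − 1/T₂| = 1.45099 × 10^10 s ≈ 459.8 years

Final answer: T_syn = 459.8 years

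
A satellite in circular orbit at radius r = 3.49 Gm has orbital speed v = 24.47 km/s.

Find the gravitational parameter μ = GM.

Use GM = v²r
r = 3.49 Gm = 3.49 × 10^9 m
v = 24.47 km/s = 24470 m/s
v² = 5.98781 × 10^8 m²/s²
GM = v²r = 5.98781 × 10^8 × 3.49 × 10^9 = 2.08975 × 10^18 m³/s²
GM ≈ 2.09 × 10^18 m³/s²

Final answer: GM = 2.09 × 10^18 m³/s²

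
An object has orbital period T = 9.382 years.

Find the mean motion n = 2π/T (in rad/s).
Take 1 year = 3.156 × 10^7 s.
T = 9.382 years = 2.96096 × 10^8 s
n = 2π / (2.96096 × 10^8 s) = 2.12201 × 10^-8 rad/s ≈ 2.122 × 10^-8 rad/s

Final answer: n = 2.122 × 10^-8 rad/s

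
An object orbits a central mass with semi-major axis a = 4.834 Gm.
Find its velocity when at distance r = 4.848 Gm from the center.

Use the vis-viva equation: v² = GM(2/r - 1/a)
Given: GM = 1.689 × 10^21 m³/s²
a = 4.834 Gm = 4.834 × 10^9 m
r = 4.848 Gm = 4.848 × 10^9 m
GM = 1.689 × 10^21 m³/s²
2/r − 1/a = 4.12541 × 10^-10 − 2.06868 × 10^-10 = 2.05673 × 10^-10 m⁻¹
v² = GM (2/r − 1/a) = 3.47382 × 10^11 m²/s²
v = 589391 m/s ≈ 589.4 km/s

Final answer: 589.4 km/s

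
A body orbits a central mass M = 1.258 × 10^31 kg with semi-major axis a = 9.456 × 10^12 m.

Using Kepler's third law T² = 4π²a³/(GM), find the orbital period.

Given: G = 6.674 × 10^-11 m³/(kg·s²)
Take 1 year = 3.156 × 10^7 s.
M = 1.258 × 10^31 kg
GM = G × M = 6.674 × 10^-11 × 1.258 × 10^31 = 8.39589 × 10^20 m³/s²
a = 9.456 × 10^12 m
a³ = 8.45517 × 10^38 m³
T = 2π √(a³/GM) = 2π √((8.45517 × 10^38) / (8.39589 × 10^20)) = 2π × 1.00352 × 10^9 s
T = 6.30533 × 10^9 s ≈ 199.8 years

Final answer: 199.8 years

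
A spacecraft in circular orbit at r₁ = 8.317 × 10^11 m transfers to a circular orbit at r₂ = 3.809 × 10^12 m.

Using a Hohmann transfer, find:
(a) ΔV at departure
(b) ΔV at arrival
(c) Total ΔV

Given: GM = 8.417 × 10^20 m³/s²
r₁ = 8.317 × 10^11 m
r₂ = 3.809 × 10^12 m
GM = 8.417 × 10^20 m³/s²
Transfer ellipse: a_t = (r₁ + r₂)/2 = 2.32035 × 10^12 m
Circular speed at r₁: v₁ = √(GM/r₁) = 31812.3 m/s
Transfer speed at r₁ (periapsis): v₁ₜ = √(GM(2/r₁ − 1/a_t)) = 40759 m/s
(a) ΔV₁ = v₁ₜ − v₁ = 8946.73 m/s ≈ 8.947 km/s
Circular speed at r₂: v₂ = √(GM/r₂) = 14865.3 m/s
Transfer speed at r₂ (apoapsis): v₂ₜ = √(GM(2/r₂ − 1/a_t)) = 8899.79 m/s
(b) ΔV₂ = v₂ − v₂ₜ = 5965.49 m/s ≈ 5.965 km/s
(c) ΔV_total = ΔV₁ + ΔV₂ = 14912.2 m/s ≈ 14.91 km/s

Final answer:
(a) ΔV₁ = 8.947 km/s
(b) ΔV₂ = 5.965 km/s
(c) ΔV_total = 14.91 km/s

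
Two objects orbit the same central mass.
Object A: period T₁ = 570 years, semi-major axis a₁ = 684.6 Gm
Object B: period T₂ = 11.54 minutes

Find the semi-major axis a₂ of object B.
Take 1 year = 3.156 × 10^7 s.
T₁ = 570 years = 1.79892 × 10^10 s
T₂ = 11.54 minutes = 692.4 s
a₁ = 684.6 Gm = 6.846 × 10^11 m
Kepler's third law: (T₂/T₁)² = (a₂/a₁)³  ⇒  a₂ = a₁ (T₂/T₁)^(2/3)
T₂/T₁ = 3.84898 × 10^-8
(T₂/T₁)^(2/3) = 1.13998 × 10^-5
a₂ = 6.846 × 10^11 m × 1.13998 × 10^-5 = 7.8043 × 10^6 m ≈ 7.804 Mm

Final answer: a₂ = 7.804 Mm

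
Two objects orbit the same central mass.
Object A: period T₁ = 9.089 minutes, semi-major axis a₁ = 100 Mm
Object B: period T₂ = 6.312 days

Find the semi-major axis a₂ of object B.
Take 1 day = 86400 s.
T₁ = 9.089 minutes = 545.34 s
T₂ = 6.312 days = 545357 s
a₁ = 100 Mm = 1 × 10^8 m
Kepler's third law: (T₂/T₁)² = (a₂/a₁)³  ⇒  a₂ = a₁ (T₂/T₁)^(2/3)
T₂/T₁ = 1000.03
(T₂/T₁)^(2/3) = 100.002
a₂ = 1 × 10^8 m × 100.002 = 1.00002 × 10^10 m ≈ 10 Gm

Final answer: a₂ = 10 Gm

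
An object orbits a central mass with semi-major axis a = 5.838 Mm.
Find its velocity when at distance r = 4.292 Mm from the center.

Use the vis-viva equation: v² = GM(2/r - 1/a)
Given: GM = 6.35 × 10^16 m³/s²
a = 5.838 Mm = 5.838 × 10^6 m
r = 4.292 Mm = 4.292 × 10^6 m
GM = 6.35 × 10^16 m³/s²
2/r − 1/a = 4.65983 × 10^-7 − 1.71292 × 10^-7 = 2.94692 × 10^-7 m⁻¹
v² = GM (2/r − 1/a) = 1.87129 × 10^10 m²/s²
v = 136795 m/s ≈ 136.8 km/s

Final answer: 136.8 km/s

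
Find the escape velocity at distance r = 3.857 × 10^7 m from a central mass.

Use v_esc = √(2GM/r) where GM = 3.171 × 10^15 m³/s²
r = 3.857 × 10^7 m
GM = 3.171 × 10^15 m³/s²
2GM/r = 2 × (3.171 × 10^15) / (3.857 × 10^7) = 1.64428 × 10^8 m²/s²
v_esc = √(2GM/r) = 12823 m/s ≈ 12.82 km/s

Final answer: 12.82 km/s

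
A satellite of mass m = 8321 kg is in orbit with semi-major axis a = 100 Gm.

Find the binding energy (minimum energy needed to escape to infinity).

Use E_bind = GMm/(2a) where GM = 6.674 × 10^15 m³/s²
a = 100 Gm = 1 × 10^11 m
GM = 6.674 × 10^15 m³/s²
m = 8321 kg
GMm = 6.674 × 10^15 × 8321 = 5.55344 × 10^19 m³·kg/s²
2a = 2 × 10^11 m
E_bind = GMm/(2a) = 2.77672 × 10^8 J ≈ 277.7 MJ

Final answer: 277.7 MJ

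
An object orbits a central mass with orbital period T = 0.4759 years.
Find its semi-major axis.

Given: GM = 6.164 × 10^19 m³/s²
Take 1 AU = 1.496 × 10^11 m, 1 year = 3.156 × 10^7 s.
T = 0.4759 years = 1.50194 × 10^7 s
GM = 6.164 × 10^19 m³/s²
Kepler's third law: a³ = GM T² / (4π²)
T² = 2.25582 × 10^14 s²
a³ = (6.164 × 10^19) × (2.25582 × 10^14) / (4π²) = 3.52215 × 10^32 m³
a = (a³)^(1/3) = 7.06214 × 10^10 m ≈ 0.4721 AU

Final answer: 0.4721 AU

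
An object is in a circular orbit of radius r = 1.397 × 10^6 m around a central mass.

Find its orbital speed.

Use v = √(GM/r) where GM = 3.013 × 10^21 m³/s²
r = 1.397 × 10^6 m
GM = 3.013 × 10^21 m³/s²
GM/r = (3.013 × 10^21) / (1.397 × 10^6) = 2.15676 × 10^15 m²/s²
v = √(GM/r) = 4.6441 × 10^7 m/s ≈ 4.644 × 10^4 km/s

Final answer: 4.644 × 10^4 km/s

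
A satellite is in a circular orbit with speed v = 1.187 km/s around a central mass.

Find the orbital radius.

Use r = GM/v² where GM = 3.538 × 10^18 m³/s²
v = 1.187 km/s = 1187 m/s
GM = 3.538 × 10^18 m³/s²
v² = 1.40897 × 10^6 m²/s²
r = GM/v² = (3.538 × 10^18) / (1.40897 × 10^6) = 2.51106 × 10^12 m ≈ 2.511 Tm

Final answer: 2.511 Tm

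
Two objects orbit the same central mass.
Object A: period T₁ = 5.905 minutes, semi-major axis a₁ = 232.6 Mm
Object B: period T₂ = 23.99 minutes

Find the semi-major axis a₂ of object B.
T₁ = 5.905 minutes = 354.3 s
T₂ = 23.99 minutes = 1439.4 s
a₁ = 232.6 Mm = 2.326 × 10^8 m
Kepler's third law: (T₂/T₁)² = (a₂/a₁)³  ⇒  a₂ = a₁ (T₂/T₁)^(2/3)
T₂/T₁ = 4.06266
(T₂/T₁)^(2/3) = 2.54609
a₂ = 2.326 × 10^8 m × 2.54609 = 5.9222 × 10^8 m ≈ 592.2 Mm

Final answer: a₂ = 592.2 Mm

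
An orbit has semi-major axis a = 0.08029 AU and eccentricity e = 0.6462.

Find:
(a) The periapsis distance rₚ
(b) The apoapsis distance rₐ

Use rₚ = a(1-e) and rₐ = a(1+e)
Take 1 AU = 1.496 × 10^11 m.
a = 0.08029 AU = 1.20114 × 10^10 m
e = 0.6462:  1 − e = 0.3538,  1 + e = 1.6462
(a) rₚ = a(1 − e) = 1.20114 × 10^10 m × 0.3538 = 4.24963 × 10^9 m ≈ 0.02841 AU
(b) rₐ = a(1 + e) = 1.20114 × 10^10 m × 1.6462 = 1.97731 × 10^10 m ≈ 0.1322 AU

Final answer:
(a) rₚ = 0.02841 AU
(b) rₐ = 0.1322 AU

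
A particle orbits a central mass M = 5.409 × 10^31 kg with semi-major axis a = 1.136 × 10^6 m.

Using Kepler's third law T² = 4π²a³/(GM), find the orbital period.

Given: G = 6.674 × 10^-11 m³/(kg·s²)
M = 5.409 × 10^31 kg
GM = G × M = 6.674 × 10^-11 × 5.409 × 10^31 = 3.60997 × 10^21 m³/s²
a = 1.136 × 10^6 m
a³ = 1.466 × 10^18 m³
T = 2π √(a³/GM) = 2π √((1.466 × 10^18) / (3.60997 × 10^21)) = 2π × 0.0201519 s
T = 0.126618 s ≈ 0.1266 seconds

Final answer: 0.1266 seconds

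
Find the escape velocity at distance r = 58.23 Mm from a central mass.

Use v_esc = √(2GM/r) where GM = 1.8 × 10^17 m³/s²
r = 58.23 Mm = 5.823 × 10^7 m
GM = 1.8 × 10^17 m³/s²
2GM/r = 2 × (1.8 × 10^17) / (5.823 × 10^7) = 6.18238 × 10^9 m²/s²
v_esc = √(2GM/r) = 78628.1 m/s ≈ 78.63 km/s

Final answer: 78.63 km/s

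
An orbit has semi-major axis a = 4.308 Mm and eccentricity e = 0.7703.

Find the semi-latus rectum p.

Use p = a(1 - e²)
a = 4.308 Mm = 4.308 × 10^6 m
e = 0.7703,  e² = 0.593362,  1 − e² = 0.406638
p = a(1 − e²) = 4.308 × 10^6 m × 0.406638 = 1.7518 × 10^6 m ≈ 1.752 Mm

Final answer: p = 1.752 Mm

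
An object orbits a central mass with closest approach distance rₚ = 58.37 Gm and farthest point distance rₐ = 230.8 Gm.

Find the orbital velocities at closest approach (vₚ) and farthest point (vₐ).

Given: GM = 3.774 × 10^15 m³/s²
rₚ = 58.37 Gm = 5.837 × 10^10 m
rₐ = 230.8 Gm = 2.308 × 10^11 m
GM = 3.774 × 10^15 m³/s²
a = (rₚ + rₐ)/2 = 1.44585 × 10^11 m
Vis-viva: v² = GM (2/r − 1/a)
vₚ² = 3.774 × 10^15 × (3.42642 × 10^-11 − 6.91635 × 10^-12) = 103211 m²/s²
vₚ = 321.264 m/s ≈ 321.3 m/s
vₐ² = 3.774 × 10^15 × (8.66551 × 10^-12 − 6.91635 × 10^-12) = 6601.35 m²/s²
vₐ = 81.2487 m/s ≈ 81.25 m/s

Final answer: vₚ = 321.3 m/s, vₐ = 81.25 m/s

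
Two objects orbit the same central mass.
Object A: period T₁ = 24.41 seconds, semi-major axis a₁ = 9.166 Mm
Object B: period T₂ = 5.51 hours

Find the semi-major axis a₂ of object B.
T₁ = 24.41 seconds
T₂ = 5.51 hours = 19836 s
a₁ = 9.166 Mm = 9.166 × 10^6 m
Kepler's third law: (T₂/T₁)² = (a₂/a₁)³  ⇒  a₂ = a₁ (T₂/T₁)^(2/3)
T₂/T₁ = 812.618
(T₂/T₁)^(2/3) = 87.0812
a₂ = 9.166 × 10^6 m × 87.0812 = 7.98186 × 10^8 m ≈ 798.2 Mm

Final answer: a₂ = 798.2 Mm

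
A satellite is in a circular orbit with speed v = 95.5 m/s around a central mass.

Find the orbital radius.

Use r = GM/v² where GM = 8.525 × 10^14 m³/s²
v = 95.5 m/s
GM = 8.525 × 10^14 m³/s²
v² = 9120.25 m²/s²
r = GM/v² = (8.525 × 10^14) / 9120.25 = 9.34733 × 10^10 m ≈ 9.347 × 10^10 m

Final answer: 9.347 × 10^10 m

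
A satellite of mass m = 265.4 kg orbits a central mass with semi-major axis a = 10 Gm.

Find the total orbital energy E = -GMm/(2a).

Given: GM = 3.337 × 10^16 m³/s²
a = 10 Gm = 1 × 10^10 m
GM = 3.337 × 10^16 m³/s²
2a = 2 × 10^10 m
GMm = 3.337 × 10^16 × 265.4 = 8.8564 × 10^18 m³·kg/s²
E = −GMm/(2a) = -4.4282 × 10^8 J ≈ -442.8 MJ

Final answer: -442.8 MJ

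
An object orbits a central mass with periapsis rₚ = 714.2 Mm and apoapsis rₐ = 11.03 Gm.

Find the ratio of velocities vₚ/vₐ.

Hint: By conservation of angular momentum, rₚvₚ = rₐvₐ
rₚ = 714.2 Mm = 7.142 × 10^8 m
rₐ = 11.03 Gm = 1.103 × 10^10 m
rₚvₚ = rₐvₐ  ⇒  vₚ/vₐ = rₐ/rₚ
vₚ/vₐ = (1.103 × 10^10) / (7.142 × 10^8) = 15.4439

Final answer: vₚ/vₐ = 15.44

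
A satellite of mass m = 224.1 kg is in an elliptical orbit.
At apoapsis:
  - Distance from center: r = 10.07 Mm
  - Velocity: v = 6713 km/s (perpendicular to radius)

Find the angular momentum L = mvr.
r = 10.07 Mm = 1.007 × 10^7 m
v = 6713 km/s = 6.713 × 10^6 m/s
vr = 6.713 × 10^6 × 1.007 × 10^7 = 6.75999 × 10^13 m²/s
L = m × vr = 224.1 × 6.75999 × 10^13 = 1.51491 × 10^16 kg·m²/s ≈ 1.515 × 10^16 kg·m²/s

Final answer: L = 1.515 × 10^16 kg·m²/s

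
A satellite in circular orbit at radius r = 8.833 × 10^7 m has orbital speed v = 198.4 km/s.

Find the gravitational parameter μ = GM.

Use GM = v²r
r = 8.833 × 10^7 m
v = 198.4 km/s = 198400 m/s
v² = 3.93626 × 10^10 m²/s²
GM = v²r = 3.93626 × 10^10 × 8.833 × 10^7 = 3.47689 × 10^18 m³/s²
GM ≈ 3.477 × 10^18 m³/s²

Final answer: GM = 3.477 × 10^18 m³/s²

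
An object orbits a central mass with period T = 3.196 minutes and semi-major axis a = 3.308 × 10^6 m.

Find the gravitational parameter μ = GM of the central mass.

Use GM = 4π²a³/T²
T = 3.196 minutes = 191.76 s
a = 3.308 × 10^6 m
a³ = 3.6199 × 10^19 m³
T² = 36771.9 s²
GM = 4π² × (3.6199 × 10^19) / 36771.9 = 3.88633 × 10^16 m³/s²
GM ≈ 3.886 × 10^16 m³/s²

Final answer: GM = 3.886 × 10^16 m³/s²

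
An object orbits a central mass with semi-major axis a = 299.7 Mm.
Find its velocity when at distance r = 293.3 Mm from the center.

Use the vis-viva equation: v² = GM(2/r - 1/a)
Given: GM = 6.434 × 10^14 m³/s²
a = 299.7 Mm = 2.997 × 10^8 m
r = 293.3 Mm = 2.933 × 10^8 m
GM = 6.434 × 10^14 m³/s²
2/r − 1/a = 6.81896 × 10^-9 − 3.33667 × 10^-9 = 3.48229 × 10^-9 m⁻¹
v² = GM (2/r − 1/a) = 2.2405 × 10^6 m²/s²
v = 1496.83 m/s ≈ 1.497 km/s

Final answer: 1.497 km/s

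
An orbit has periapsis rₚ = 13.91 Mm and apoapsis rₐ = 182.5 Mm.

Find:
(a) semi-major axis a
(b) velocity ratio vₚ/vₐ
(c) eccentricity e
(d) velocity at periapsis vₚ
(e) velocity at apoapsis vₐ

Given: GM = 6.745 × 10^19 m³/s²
rₚ = 13.91 Mm = 1.391 × 10^7 m
rₐ = 182.5 Mm = 1.825 × 10^8 m
GM = 6.745 × 10^19 m³/s²
a = (rₚ + rₐ)/2 = 9.8205 × 10^7 m
e = (rₐ − rₚ)/(rₐ + rₚ) = (1.6859 × 10^8) / (1.9641 × 10^8) = 0.858358
(a) a = 9.8205 × 10^7 m ≈ 98.2 Mm
(b) vₚ/vₐ = rₐ/rₚ (angular momentum) = (1.825 × 10^8) / (1.391 × 10^7) = 13.1201 ≈ 13.12
(c) e = 0.858358 ≈ 0.8584
(d) vₚ² = GM (2/rₚ − 1/a) = 6.745 × 10^19 × (1.43781 × 10^-7 − 1.01828 × 10^-8) = 9.01123 × 10^12 m²/s²;  vₚ = 3.00187 × 10^6 m/s ≈ 3002 km/s
(e) vₐ² = GM (2/rₐ − 1/a) = 6.745 × 10^19 × (1.09589 × 10^-8 − 1.01828 × 10^-8) = 5.23495 × 10^10 m²/s²;  vₐ = 228800 m/s ≈ 228.8 km/s

Final answer:
(a) semi-major axis a = 98.2 Mm
(b) velocity ratio vₚ/vₐ = 13.12
(c) eccentricity e = 0.8584
(d) velocity at periapsis vₚ = 3002 km/s
(e) velocity at apoapsis vₐ = 228.8 km/s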